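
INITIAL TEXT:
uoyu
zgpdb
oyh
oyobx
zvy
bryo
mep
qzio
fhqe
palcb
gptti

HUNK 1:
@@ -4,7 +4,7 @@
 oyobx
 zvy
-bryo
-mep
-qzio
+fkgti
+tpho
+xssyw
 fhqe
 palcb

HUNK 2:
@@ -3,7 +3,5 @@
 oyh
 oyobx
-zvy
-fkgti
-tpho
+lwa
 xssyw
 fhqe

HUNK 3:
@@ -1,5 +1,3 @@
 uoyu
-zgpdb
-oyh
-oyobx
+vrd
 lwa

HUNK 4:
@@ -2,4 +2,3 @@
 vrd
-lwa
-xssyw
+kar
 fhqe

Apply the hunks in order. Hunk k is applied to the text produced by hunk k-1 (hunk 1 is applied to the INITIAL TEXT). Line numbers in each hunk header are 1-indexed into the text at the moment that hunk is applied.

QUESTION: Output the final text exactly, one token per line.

Hunk 1: at line 4 remove [bryo,mep,qzio] add [fkgti,tpho,xssyw] -> 11 lines: uoyu zgpdb oyh oyobx zvy fkgti tpho xssyw fhqe palcb gptti
Hunk 2: at line 3 remove [zvy,fkgti,tpho] add [lwa] -> 9 lines: uoyu zgpdb oyh oyobx lwa xssyw fhqe palcb gptti
Hunk 3: at line 1 remove [zgpdb,oyh,oyobx] add [vrd] -> 7 lines: uoyu vrd lwa xssyw fhqe palcb gptti
Hunk 4: at line 2 remove [lwa,xssyw] add [kar] -> 6 lines: uoyu vrd kar fhqe palcb gptti

Answer: uoyu
vrd
kar
fhqe
palcb
gptti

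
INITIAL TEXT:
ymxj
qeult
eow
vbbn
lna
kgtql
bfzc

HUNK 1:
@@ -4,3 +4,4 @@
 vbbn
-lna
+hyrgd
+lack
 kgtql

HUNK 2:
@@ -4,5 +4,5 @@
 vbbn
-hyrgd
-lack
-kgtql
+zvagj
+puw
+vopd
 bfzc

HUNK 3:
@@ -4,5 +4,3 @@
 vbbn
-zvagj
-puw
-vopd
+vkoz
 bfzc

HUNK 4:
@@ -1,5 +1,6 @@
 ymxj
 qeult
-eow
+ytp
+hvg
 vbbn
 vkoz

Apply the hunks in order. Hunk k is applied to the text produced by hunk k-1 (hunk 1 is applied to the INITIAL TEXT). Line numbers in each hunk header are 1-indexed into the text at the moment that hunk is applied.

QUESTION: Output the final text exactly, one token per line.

Hunk 1: at line 4 remove [lna] add [hyrgd,lack] -> 8 lines: ymxj qeult eow vbbn hyrgd lack kgtql bfzc
Hunk 2: at line 4 remove [hyrgd,lack,kgtql] add [zvagj,puw,vopd] -> 8 lines: ymxj qeult eow vbbn zvagj puw vopd bfzc
Hunk 3: at line 4 remove [zvagj,puw,vopd] add [vkoz] -> 6 lines: ymxj qeult eow vbbn vkoz bfzc
Hunk 4: at line 1 remove [eow] add [ytp,hvg] -> 7 lines: ymxj qeult ytp hvg vbbn vkoz bfzc

Answer: ymxj
qeult
ytp
hvg
vbbn
vkoz
bfzc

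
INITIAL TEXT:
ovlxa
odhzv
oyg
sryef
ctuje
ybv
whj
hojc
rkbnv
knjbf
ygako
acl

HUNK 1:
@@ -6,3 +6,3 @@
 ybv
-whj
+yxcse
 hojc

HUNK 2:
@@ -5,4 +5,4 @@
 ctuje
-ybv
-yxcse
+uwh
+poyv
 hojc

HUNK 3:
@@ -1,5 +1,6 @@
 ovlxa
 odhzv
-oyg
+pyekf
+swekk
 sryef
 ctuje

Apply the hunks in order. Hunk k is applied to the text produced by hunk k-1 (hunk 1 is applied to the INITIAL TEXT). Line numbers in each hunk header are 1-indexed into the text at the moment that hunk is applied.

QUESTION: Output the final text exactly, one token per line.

Answer: ovlxa
odhzv
pyekf
swekk
sryef
ctuje
uwh
poyv
hojc
rkbnv
knjbf
ygako
acl

Derivation:
Hunk 1: at line 6 remove [whj] add [yxcse] -> 12 lines: ovlxa odhzv oyg sryef ctuje ybv yxcse hojc rkbnv knjbf ygako acl
Hunk 2: at line 5 remove [ybv,yxcse] add [uwh,poyv] -> 12 lines: ovlxa odhzv oyg sryef ctuje uwh poyv hojc rkbnv knjbf ygako acl
Hunk 3: at line 1 remove [oyg] add [pyekf,swekk] -> 13 lines: ovlxa odhzv pyekf swekk sryef ctuje uwh poyv hojc rkbnv knjbf ygako acl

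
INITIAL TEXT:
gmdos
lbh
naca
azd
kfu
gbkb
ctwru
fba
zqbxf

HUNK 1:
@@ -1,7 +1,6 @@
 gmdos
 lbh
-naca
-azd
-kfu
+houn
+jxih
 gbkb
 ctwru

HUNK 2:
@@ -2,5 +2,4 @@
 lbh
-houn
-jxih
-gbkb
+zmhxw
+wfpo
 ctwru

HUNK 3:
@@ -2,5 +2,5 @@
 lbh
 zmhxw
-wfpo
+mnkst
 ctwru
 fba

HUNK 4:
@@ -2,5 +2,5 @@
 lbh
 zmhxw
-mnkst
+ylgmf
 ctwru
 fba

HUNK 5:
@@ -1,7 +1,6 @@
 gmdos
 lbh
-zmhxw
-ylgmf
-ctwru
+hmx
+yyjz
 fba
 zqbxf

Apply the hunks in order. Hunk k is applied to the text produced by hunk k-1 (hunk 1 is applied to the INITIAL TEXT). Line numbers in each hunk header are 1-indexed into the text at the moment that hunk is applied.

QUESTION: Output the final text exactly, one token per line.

Hunk 1: at line 1 remove [naca,azd,kfu] add [houn,jxih] -> 8 lines: gmdos lbh houn jxih gbkb ctwru fba zqbxf
Hunk 2: at line 2 remove [houn,jxih,gbkb] add [zmhxw,wfpo] -> 7 lines: gmdos lbh zmhxw wfpo ctwru fba zqbxf
Hunk 3: at line 2 remove [wfpo] add [mnkst] -> 7 lines: gmdos lbh zmhxw mnkst ctwru fba zqbxf
Hunk 4: at line 2 remove [mnkst] add [ylgmf] -> 7 lines: gmdos lbh zmhxw ylgmf ctwru fba zqbxf
Hunk 5: at line 1 remove [zmhxw,ylgmf,ctwru] add [hmx,yyjz] -> 6 lines: gmdos lbh hmx yyjz fba zqbxf

Answer: gmdos
lbh
hmx
yyjz
fba
zqbxf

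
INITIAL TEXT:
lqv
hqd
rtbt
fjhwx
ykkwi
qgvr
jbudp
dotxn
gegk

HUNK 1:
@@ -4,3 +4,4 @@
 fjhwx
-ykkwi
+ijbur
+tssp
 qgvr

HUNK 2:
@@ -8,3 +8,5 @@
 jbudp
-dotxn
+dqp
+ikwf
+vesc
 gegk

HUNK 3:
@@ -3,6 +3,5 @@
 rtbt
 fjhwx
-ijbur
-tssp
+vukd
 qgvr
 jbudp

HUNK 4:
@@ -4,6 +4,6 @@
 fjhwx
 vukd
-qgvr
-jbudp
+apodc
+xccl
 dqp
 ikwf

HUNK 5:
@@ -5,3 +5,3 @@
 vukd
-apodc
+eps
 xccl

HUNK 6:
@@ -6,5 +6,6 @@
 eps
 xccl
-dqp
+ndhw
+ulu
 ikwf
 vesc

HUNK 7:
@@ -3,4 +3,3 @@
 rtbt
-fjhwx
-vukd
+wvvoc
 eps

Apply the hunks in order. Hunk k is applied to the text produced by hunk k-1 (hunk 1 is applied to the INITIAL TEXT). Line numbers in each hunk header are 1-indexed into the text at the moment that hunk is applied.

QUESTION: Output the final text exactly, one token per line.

Hunk 1: at line 4 remove [ykkwi] add [ijbur,tssp] -> 10 lines: lqv hqd rtbt fjhwx ijbur tssp qgvr jbudp dotxn gegk
Hunk 2: at line 8 remove [dotxn] add [dqp,ikwf,vesc] -> 12 lines: lqv hqd rtbt fjhwx ijbur tssp qgvr jbudp dqp ikwf vesc gegk
Hunk 3: at line 3 remove [ijbur,tssp] add [vukd] -> 11 lines: lqv hqd rtbt fjhwx vukd qgvr jbudp dqp ikwf vesc gegk
Hunk 4: at line 4 remove [qgvr,jbudp] add [apodc,xccl] -> 11 lines: lqv hqd rtbt fjhwx vukd apodc xccl dqp ikwf vesc gegk
Hunk 5: at line 5 remove [apodc] add [eps] -> 11 lines: lqv hqd rtbt fjhwx vukd eps xccl dqp ikwf vesc gegk
Hunk 6: at line 6 remove [dqp] add [ndhw,ulu] -> 12 lines: lqv hqd rtbt fjhwx vukd eps xccl ndhw ulu ikwf vesc gegk
Hunk 7: at line 3 remove [fjhwx,vukd] add [wvvoc] -> 11 lines: lqv hqd rtbt wvvoc eps xccl ndhw ulu ikwf vesc gegk

Answer: lqv
hqd
rtbt
wvvoc
eps
xccl
ndhw
ulu
ikwf
vesc
gegk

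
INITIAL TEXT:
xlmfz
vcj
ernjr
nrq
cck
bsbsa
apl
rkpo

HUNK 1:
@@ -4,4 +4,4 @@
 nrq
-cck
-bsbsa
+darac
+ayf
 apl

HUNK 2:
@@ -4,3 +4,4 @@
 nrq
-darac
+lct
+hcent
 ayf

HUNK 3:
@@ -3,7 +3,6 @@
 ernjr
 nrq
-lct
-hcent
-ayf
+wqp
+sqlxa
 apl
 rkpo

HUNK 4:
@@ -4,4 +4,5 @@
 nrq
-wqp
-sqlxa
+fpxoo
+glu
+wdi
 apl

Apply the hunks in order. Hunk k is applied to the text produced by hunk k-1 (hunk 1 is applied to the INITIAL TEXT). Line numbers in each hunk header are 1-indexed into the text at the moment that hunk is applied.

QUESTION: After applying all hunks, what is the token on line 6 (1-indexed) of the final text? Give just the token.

Answer: glu

Derivation:
Hunk 1: at line 4 remove [cck,bsbsa] add [darac,ayf] -> 8 lines: xlmfz vcj ernjr nrq darac ayf apl rkpo
Hunk 2: at line 4 remove [darac] add [lct,hcent] -> 9 lines: xlmfz vcj ernjr nrq lct hcent ayf apl rkpo
Hunk 3: at line 3 remove [lct,hcent,ayf] add [wqp,sqlxa] -> 8 lines: xlmfz vcj ernjr nrq wqp sqlxa apl rkpo
Hunk 4: at line 4 remove [wqp,sqlxa] add [fpxoo,glu,wdi] -> 9 lines: xlmfz vcj ernjr nrq fpxoo glu wdi apl rkpo
Final line 6: glu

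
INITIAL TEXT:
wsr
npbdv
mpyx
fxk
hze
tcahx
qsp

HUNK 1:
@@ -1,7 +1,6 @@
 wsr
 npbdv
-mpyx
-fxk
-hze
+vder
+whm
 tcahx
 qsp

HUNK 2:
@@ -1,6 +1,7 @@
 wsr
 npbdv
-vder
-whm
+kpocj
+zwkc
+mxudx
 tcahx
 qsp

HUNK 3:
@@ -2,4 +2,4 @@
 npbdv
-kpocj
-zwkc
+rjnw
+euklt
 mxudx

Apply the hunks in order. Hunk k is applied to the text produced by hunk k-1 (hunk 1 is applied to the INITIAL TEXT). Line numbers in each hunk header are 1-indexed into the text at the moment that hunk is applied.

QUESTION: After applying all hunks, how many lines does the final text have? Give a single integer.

Answer: 7

Derivation:
Hunk 1: at line 1 remove [mpyx,fxk,hze] add [vder,whm] -> 6 lines: wsr npbdv vder whm tcahx qsp
Hunk 2: at line 1 remove [vder,whm] add [kpocj,zwkc,mxudx] -> 7 lines: wsr npbdv kpocj zwkc mxudx tcahx qsp
Hunk 3: at line 2 remove [kpocj,zwkc] add [rjnw,euklt] -> 7 lines: wsr npbdv rjnw euklt mxudx tcahx qsp
Final line count: 7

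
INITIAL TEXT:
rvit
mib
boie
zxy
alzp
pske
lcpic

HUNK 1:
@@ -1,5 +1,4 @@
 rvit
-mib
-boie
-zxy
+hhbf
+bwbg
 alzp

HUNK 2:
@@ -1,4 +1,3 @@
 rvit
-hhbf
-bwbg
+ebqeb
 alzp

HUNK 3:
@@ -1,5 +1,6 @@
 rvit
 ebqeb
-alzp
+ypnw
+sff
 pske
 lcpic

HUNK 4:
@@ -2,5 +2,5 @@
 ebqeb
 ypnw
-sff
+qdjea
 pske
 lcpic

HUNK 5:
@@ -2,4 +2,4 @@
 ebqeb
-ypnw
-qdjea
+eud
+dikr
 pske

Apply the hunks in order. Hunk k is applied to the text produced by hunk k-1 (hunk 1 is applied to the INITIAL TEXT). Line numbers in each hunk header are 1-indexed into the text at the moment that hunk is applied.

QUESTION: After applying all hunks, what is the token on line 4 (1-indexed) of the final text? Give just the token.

Answer: dikr

Derivation:
Hunk 1: at line 1 remove [mib,boie,zxy] add [hhbf,bwbg] -> 6 lines: rvit hhbf bwbg alzp pske lcpic
Hunk 2: at line 1 remove [hhbf,bwbg] add [ebqeb] -> 5 lines: rvit ebqeb alzp pske lcpic
Hunk 3: at line 1 remove [alzp] add [ypnw,sff] -> 6 lines: rvit ebqeb ypnw sff pske lcpic
Hunk 4: at line 2 remove [sff] add [qdjea] -> 6 lines: rvit ebqeb ypnw qdjea pske lcpic
Hunk 5: at line 2 remove [ypnw,qdjea] add [eud,dikr] -> 6 lines: rvit ebqeb eud dikr pske lcpic
Final line 4: dikr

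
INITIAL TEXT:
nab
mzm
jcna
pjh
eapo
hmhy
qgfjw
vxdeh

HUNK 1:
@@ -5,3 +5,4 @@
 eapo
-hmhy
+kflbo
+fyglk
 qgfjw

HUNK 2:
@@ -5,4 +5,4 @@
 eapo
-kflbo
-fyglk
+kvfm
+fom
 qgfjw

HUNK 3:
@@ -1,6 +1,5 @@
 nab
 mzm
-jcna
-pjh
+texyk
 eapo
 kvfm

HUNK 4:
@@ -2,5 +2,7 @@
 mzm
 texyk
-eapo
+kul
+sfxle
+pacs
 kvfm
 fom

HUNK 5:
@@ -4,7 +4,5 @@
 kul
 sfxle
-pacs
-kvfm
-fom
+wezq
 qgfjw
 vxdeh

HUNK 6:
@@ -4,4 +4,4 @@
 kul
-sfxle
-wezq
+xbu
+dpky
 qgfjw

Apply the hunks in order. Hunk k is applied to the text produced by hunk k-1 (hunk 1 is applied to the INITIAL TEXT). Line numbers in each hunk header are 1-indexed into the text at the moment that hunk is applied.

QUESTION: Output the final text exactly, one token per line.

Hunk 1: at line 5 remove [hmhy] add [kflbo,fyglk] -> 9 lines: nab mzm jcna pjh eapo kflbo fyglk qgfjw vxdeh
Hunk 2: at line 5 remove [kflbo,fyglk] add [kvfm,fom] -> 9 lines: nab mzm jcna pjh eapo kvfm fom qgfjw vxdeh
Hunk 3: at line 1 remove [jcna,pjh] add [texyk] -> 8 lines: nab mzm texyk eapo kvfm fom qgfjw vxdeh
Hunk 4: at line 2 remove [eapo] add [kul,sfxle,pacs] -> 10 lines: nab mzm texyk kul sfxle pacs kvfm fom qgfjw vxdeh
Hunk 5: at line 4 remove [pacs,kvfm,fom] add [wezq] -> 8 lines: nab mzm texyk kul sfxle wezq qgfjw vxdeh
Hunk 6: at line 4 remove [sfxle,wezq] add [xbu,dpky] -> 8 lines: nab mzm texyk kul xbu dpky qgfjw vxdeh

Answer: nab
mzm
texyk
kul
xbu
dpky
qgfjw
vxdeh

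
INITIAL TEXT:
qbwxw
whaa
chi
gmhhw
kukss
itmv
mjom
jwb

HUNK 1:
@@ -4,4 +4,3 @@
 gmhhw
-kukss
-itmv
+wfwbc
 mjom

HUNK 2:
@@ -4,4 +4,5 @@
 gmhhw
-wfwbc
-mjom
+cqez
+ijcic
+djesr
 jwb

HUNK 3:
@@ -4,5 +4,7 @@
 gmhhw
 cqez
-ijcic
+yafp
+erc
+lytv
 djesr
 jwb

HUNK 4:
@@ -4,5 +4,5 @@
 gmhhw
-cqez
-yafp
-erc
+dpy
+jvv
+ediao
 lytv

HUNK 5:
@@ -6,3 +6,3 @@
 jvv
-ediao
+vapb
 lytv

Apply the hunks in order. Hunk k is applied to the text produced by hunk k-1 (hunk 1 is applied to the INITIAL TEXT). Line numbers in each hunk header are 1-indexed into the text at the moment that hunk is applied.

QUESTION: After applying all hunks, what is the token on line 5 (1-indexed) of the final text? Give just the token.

Answer: dpy

Derivation:
Hunk 1: at line 4 remove [kukss,itmv] add [wfwbc] -> 7 lines: qbwxw whaa chi gmhhw wfwbc mjom jwb
Hunk 2: at line 4 remove [wfwbc,mjom] add [cqez,ijcic,djesr] -> 8 lines: qbwxw whaa chi gmhhw cqez ijcic djesr jwb
Hunk 3: at line 4 remove [ijcic] add [yafp,erc,lytv] -> 10 lines: qbwxw whaa chi gmhhw cqez yafp erc lytv djesr jwb
Hunk 4: at line 4 remove [cqez,yafp,erc] add [dpy,jvv,ediao] -> 10 lines: qbwxw whaa chi gmhhw dpy jvv ediao lytv djesr jwb
Hunk 5: at line 6 remove [ediao] add [vapb] -> 10 lines: qbwxw whaa chi gmhhw dpy jvv vapb lytv djesr jwb
Final line 5: dpy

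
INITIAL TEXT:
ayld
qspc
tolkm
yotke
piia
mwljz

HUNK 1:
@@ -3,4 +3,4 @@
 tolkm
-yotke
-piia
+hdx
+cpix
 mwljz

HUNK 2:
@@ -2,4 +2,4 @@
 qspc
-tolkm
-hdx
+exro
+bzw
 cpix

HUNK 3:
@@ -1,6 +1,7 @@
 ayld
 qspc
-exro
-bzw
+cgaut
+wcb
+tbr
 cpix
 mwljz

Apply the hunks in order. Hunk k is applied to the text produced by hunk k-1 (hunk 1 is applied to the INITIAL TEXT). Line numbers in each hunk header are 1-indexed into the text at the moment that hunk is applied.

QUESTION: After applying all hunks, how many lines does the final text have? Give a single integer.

Answer: 7

Derivation:
Hunk 1: at line 3 remove [yotke,piia] add [hdx,cpix] -> 6 lines: ayld qspc tolkm hdx cpix mwljz
Hunk 2: at line 2 remove [tolkm,hdx] add [exro,bzw] -> 6 lines: ayld qspc exro bzw cpix mwljz
Hunk 3: at line 1 remove [exro,bzw] add [cgaut,wcb,tbr] -> 7 lines: ayld qspc cgaut wcb tbr cpix mwljz
Final line count: 7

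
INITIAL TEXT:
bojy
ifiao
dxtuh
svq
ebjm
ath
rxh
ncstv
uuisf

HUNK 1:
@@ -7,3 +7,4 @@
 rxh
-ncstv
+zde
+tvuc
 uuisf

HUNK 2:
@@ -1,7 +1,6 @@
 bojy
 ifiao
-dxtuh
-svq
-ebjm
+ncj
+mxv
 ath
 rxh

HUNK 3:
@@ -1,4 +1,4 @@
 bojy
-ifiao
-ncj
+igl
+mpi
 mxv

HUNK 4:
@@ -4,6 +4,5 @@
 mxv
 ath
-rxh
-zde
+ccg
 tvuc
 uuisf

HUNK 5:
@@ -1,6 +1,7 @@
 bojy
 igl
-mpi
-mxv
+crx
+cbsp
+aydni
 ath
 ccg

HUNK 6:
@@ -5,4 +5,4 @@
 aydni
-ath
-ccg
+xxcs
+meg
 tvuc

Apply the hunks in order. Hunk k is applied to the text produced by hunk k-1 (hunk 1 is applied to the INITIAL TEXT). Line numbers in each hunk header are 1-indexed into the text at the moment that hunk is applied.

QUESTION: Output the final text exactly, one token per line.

Hunk 1: at line 7 remove [ncstv] add [zde,tvuc] -> 10 lines: bojy ifiao dxtuh svq ebjm ath rxh zde tvuc uuisf
Hunk 2: at line 1 remove [dxtuh,svq,ebjm] add [ncj,mxv] -> 9 lines: bojy ifiao ncj mxv ath rxh zde tvuc uuisf
Hunk 3: at line 1 remove [ifiao,ncj] add [igl,mpi] -> 9 lines: bojy igl mpi mxv ath rxh zde tvuc uuisf
Hunk 4: at line 4 remove [rxh,zde] add [ccg] -> 8 lines: bojy igl mpi mxv ath ccg tvuc uuisf
Hunk 5: at line 1 remove [mpi,mxv] add [crx,cbsp,aydni] -> 9 lines: bojy igl crx cbsp aydni ath ccg tvuc uuisf
Hunk 6: at line 5 remove [ath,ccg] add [xxcs,meg] -> 9 lines: bojy igl crx cbsp aydni xxcs meg tvuc uuisf

Answer: bojy
igl
crx
cbsp
aydni
xxcs
meg
tvuc
uuisf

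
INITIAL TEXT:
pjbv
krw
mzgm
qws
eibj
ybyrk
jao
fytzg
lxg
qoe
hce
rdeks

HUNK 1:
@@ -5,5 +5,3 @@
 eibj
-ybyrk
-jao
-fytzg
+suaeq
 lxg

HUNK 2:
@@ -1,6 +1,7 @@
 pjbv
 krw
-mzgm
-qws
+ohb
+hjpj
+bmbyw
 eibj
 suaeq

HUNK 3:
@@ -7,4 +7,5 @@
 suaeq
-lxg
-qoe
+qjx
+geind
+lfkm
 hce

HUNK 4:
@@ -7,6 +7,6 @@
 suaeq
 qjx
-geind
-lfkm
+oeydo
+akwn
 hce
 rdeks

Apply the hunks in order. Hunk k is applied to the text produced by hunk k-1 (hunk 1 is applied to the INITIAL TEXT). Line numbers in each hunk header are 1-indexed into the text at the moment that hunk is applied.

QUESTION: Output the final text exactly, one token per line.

Answer: pjbv
krw
ohb
hjpj
bmbyw
eibj
suaeq
qjx
oeydo
akwn
hce
rdeks

Derivation:
Hunk 1: at line 5 remove [ybyrk,jao,fytzg] add [suaeq] -> 10 lines: pjbv krw mzgm qws eibj suaeq lxg qoe hce rdeks
Hunk 2: at line 1 remove [mzgm,qws] add [ohb,hjpj,bmbyw] -> 11 lines: pjbv krw ohb hjpj bmbyw eibj suaeq lxg qoe hce rdeks
Hunk 3: at line 7 remove [lxg,qoe] add [qjx,geind,lfkm] -> 12 lines: pjbv krw ohb hjpj bmbyw eibj suaeq qjx geind lfkm hce rdeks
Hunk 4: at line 7 remove [geind,lfkm] add [oeydo,akwn] -> 12 lines: pjbv krw ohb hjpj bmbyw eibj suaeq qjx oeydo akwn hce rdeks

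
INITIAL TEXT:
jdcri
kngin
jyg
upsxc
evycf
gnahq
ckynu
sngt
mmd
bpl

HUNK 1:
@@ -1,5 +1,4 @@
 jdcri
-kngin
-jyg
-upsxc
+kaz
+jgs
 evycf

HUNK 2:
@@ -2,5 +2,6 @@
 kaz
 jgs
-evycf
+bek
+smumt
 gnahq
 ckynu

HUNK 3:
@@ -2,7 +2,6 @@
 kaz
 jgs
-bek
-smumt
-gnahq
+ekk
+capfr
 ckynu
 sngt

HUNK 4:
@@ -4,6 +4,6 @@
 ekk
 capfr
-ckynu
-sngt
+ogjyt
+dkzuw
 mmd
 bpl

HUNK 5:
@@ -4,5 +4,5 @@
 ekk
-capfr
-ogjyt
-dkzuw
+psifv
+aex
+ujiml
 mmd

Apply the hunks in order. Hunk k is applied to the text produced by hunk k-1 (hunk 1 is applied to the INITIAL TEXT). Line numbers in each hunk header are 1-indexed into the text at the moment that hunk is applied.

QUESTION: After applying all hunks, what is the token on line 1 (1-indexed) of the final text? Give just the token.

Answer: jdcri

Derivation:
Hunk 1: at line 1 remove [kngin,jyg,upsxc] add [kaz,jgs] -> 9 lines: jdcri kaz jgs evycf gnahq ckynu sngt mmd bpl
Hunk 2: at line 2 remove [evycf] add [bek,smumt] -> 10 lines: jdcri kaz jgs bek smumt gnahq ckynu sngt mmd bpl
Hunk 3: at line 2 remove [bek,smumt,gnahq] add [ekk,capfr] -> 9 lines: jdcri kaz jgs ekk capfr ckynu sngt mmd bpl
Hunk 4: at line 4 remove [ckynu,sngt] add [ogjyt,dkzuw] -> 9 lines: jdcri kaz jgs ekk capfr ogjyt dkzuw mmd bpl
Hunk 5: at line 4 remove [capfr,ogjyt,dkzuw] add [psifv,aex,ujiml] -> 9 lines: jdcri kaz jgs ekk psifv aex ujiml mmd bpl
Final line 1: jdcri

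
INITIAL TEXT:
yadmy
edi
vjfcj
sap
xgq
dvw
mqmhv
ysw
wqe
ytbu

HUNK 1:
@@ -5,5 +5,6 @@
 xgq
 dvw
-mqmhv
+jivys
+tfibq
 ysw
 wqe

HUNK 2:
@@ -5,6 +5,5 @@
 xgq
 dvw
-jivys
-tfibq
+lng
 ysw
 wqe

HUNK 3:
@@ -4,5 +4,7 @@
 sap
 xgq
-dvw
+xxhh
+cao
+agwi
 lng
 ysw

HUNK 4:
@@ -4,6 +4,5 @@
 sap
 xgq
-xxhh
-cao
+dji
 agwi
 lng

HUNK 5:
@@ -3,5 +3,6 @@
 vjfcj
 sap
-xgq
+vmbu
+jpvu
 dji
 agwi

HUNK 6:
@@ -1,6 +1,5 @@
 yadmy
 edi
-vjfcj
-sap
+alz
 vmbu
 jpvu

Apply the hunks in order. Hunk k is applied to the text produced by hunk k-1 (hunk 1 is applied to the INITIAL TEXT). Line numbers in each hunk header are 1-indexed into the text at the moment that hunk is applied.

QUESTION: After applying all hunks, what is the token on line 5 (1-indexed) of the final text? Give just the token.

Hunk 1: at line 5 remove [mqmhv] add [jivys,tfibq] -> 11 lines: yadmy edi vjfcj sap xgq dvw jivys tfibq ysw wqe ytbu
Hunk 2: at line 5 remove [jivys,tfibq] add [lng] -> 10 lines: yadmy edi vjfcj sap xgq dvw lng ysw wqe ytbu
Hunk 3: at line 4 remove [dvw] add [xxhh,cao,agwi] -> 12 lines: yadmy edi vjfcj sap xgq xxhh cao agwi lng ysw wqe ytbu
Hunk 4: at line 4 remove [xxhh,cao] add [dji] -> 11 lines: yadmy edi vjfcj sap xgq dji agwi lng ysw wqe ytbu
Hunk 5: at line 3 remove [xgq] add [vmbu,jpvu] -> 12 lines: yadmy edi vjfcj sap vmbu jpvu dji agwi lng ysw wqe ytbu
Hunk 6: at line 1 remove [vjfcj,sap] add [alz] -> 11 lines: yadmy edi alz vmbu jpvu dji agwi lng ysw wqe ytbu
Final line 5: jpvu

Answer: jpvu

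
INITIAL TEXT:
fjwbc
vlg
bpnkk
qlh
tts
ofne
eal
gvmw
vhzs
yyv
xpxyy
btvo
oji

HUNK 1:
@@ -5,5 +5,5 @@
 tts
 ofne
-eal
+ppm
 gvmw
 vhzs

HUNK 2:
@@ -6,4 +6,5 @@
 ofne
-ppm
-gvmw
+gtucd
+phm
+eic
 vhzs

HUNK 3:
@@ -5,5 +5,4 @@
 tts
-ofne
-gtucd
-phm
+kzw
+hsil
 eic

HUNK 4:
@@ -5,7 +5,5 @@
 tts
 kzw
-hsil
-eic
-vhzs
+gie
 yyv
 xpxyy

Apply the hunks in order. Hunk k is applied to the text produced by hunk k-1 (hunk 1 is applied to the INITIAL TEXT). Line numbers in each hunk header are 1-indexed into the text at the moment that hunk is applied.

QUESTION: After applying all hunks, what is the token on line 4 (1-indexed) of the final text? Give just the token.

Answer: qlh

Derivation:
Hunk 1: at line 5 remove [eal] add [ppm] -> 13 lines: fjwbc vlg bpnkk qlh tts ofne ppm gvmw vhzs yyv xpxyy btvo oji
Hunk 2: at line 6 remove [ppm,gvmw] add [gtucd,phm,eic] -> 14 lines: fjwbc vlg bpnkk qlh tts ofne gtucd phm eic vhzs yyv xpxyy btvo oji
Hunk 3: at line 5 remove [ofne,gtucd,phm] add [kzw,hsil] -> 13 lines: fjwbc vlg bpnkk qlh tts kzw hsil eic vhzs yyv xpxyy btvo oji
Hunk 4: at line 5 remove [hsil,eic,vhzs] add [gie] -> 11 lines: fjwbc vlg bpnkk qlh tts kzw gie yyv xpxyy btvo oji
Final line 4: qlh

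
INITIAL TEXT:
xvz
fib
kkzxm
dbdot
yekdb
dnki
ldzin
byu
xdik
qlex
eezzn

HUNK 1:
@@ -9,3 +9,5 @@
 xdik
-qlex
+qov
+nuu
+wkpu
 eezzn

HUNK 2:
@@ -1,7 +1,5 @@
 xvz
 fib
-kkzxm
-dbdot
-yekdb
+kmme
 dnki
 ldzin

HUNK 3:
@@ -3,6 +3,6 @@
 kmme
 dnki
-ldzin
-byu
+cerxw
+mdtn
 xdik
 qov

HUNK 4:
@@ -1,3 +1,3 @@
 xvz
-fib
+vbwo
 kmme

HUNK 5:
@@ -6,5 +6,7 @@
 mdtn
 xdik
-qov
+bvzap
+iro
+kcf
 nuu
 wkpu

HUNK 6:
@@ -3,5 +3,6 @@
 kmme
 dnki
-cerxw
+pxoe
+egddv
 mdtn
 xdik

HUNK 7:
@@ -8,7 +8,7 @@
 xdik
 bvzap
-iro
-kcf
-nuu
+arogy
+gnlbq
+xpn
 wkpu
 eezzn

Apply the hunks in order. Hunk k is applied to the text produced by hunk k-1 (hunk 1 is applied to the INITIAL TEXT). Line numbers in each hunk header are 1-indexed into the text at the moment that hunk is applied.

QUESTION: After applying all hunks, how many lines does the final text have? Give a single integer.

Answer: 14

Derivation:
Hunk 1: at line 9 remove [qlex] add [qov,nuu,wkpu] -> 13 lines: xvz fib kkzxm dbdot yekdb dnki ldzin byu xdik qov nuu wkpu eezzn
Hunk 2: at line 1 remove [kkzxm,dbdot,yekdb] add [kmme] -> 11 lines: xvz fib kmme dnki ldzin byu xdik qov nuu wkpu eezzn
Hunk 3: at line 3 remove [ldzin,byu] add [cerxw,mdtn] -> 11 lines: xvz fib kmme dnki cerxw mdtn xdik qov nuu wkpu eezzn
Hunk 4: at line 1 remove [fib] add [vbwo] -> 11 lines: xvz vbwo kmme dnki cerxw mdtn xdik qov nuu wkpu eezzn
Hunk 5: at line 6 remove [qov] add [bvzap,iro,kcf] -> 13 lines: xvz vbwo kmme dnki cerxw mdtn xdik bvzap iro kcf nuu wkpu eezzn
Hunk 6: at line 3 remove [cerxw] add [pxoe,egddv] -> 14 lines: xvz vbwo kmme dnki pxoe egddv mdtn xdik bvzap iro kcf nuu wkpu eezzn
Hunk 7: at line 8 remove [iro,kcf,nuu] add [arogy,gnlbq,xpn] -> 14 lines: xvz vbwo kmme dnki pxoe egddv mdtn xdik bvzap arogy gnlbq xpn wkpu eezzn
Final line count: 14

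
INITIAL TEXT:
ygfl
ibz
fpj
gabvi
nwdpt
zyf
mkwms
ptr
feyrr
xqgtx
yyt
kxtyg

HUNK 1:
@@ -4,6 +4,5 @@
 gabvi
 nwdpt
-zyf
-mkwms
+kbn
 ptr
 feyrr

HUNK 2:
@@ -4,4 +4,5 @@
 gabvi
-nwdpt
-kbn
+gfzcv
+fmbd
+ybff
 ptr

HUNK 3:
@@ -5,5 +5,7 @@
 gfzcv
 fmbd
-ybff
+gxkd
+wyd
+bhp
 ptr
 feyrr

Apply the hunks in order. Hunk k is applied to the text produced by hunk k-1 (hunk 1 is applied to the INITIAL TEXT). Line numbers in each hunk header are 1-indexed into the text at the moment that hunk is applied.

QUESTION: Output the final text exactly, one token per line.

Hunk 1: at line 4 remove [zyf,mkwms] add [kbn] -> 11 lines: ygfl ibz fpj gabvi nwdpt kbn ptr feyrr xqgtx yyt kxtyg
Hunk 2: at line 4 remove [nwdpt,kbn] add [gfzcv,fmbd,ybff] -> 12 lines: ygfl ibz fpj gabvi gfzcv fmbd ybff ptr feyrr xqgtx yyt kxtyg
Hunk 3: at line 5 remove [ybff] add [gxkd,wyd,bhp] -> 14 lines: ygfl ibz fpj gabvi gfzcv fmbd gxkd wyd bhp ptr feyrr xqgtx yyt kxtyg

Answer: ygfl
ibz
fpj
gabvi
gfzcv
fmbd
gxkd
wyd
bhp
ptr
feyrr
xqgtx
yyt
kxtyg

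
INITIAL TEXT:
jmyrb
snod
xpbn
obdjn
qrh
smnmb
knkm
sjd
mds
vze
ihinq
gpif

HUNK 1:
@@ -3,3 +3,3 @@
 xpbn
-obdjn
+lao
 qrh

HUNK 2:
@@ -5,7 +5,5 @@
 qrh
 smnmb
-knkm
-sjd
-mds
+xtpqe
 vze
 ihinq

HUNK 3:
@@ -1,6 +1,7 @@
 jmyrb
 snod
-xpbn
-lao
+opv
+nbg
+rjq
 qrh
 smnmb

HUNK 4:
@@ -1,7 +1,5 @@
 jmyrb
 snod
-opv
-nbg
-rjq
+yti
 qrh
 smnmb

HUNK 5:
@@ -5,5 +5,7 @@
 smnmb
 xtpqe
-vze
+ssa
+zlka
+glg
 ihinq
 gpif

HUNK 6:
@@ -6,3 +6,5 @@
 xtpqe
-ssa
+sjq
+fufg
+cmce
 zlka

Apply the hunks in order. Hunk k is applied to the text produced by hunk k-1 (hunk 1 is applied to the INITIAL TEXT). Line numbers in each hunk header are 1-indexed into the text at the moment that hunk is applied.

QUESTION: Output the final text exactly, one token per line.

Hunk 1: at line 3 remove [obdjn] add [lao] -> 12 lines: jmyrb snod xpbn lao qrh smnmb knkm sjd mds vze ihinq gpif
Hunk 2: at line 5 remove [knkm,sjd,mds] add [xtpqe] -> 10 lines: jmyrb snod xpbn lao qrh smnmb xtpqe vze ihinq gpif
Hunk 3: at line 1 remove [xpbn,lao] add [opv,nbg,rjq] -> 11 lines: jmyrb snod opv nbg rjq qrh smnmb xtpqe vze ihinq gpif
Hunk 4: at line 1 remove [opv,nbg,rjq] add [yti] -> 9 lines: jmyrb snod yti qrh smnmb xtpqe vze ihinq gpif
Hunk 5: at line 5 remove [vze] add [ssa,zlka,glg] -> 11 lines: jmyrb snod yti qrh smnmb xtpqe ssa zlka glg ihinq gpif
Hunk 6: at line 6 remove [ssa] add [sjq,fufg,cmce] -> 13 lines: jmyrb snod yti qrh smnmb xtpqe sjq fufg cmce zlka glg ihinq gpif

Answer: jmyrb
snod
yti
qrh
smnmb
xtpqe
sjq
fufg
cmce
zlka
glg
ihinq
gpif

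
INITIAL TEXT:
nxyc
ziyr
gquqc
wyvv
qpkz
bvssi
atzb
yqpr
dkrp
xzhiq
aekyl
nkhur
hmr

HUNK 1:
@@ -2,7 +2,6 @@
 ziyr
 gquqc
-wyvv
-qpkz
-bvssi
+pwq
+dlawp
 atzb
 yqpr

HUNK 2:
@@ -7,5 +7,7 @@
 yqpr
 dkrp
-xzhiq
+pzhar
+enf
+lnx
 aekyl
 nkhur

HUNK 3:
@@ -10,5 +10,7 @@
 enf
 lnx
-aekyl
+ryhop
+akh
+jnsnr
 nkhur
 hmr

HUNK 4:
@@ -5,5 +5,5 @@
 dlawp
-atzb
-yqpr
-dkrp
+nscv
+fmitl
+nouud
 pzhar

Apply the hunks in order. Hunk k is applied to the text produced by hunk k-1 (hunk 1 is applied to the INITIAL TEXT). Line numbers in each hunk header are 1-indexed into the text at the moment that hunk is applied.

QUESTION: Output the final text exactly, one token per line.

Answer: nxyc
ziyr
gquqc
pwq
dlawp
nscv
fmitl
nouud
pzhar
enf
lnx
ryhop
akh
jnsnr
nkhur
hmr

Derivation:
Hunk 1: at line 2 remove [wyvv,qpkz,bvssi] add [pwq,dlawp] -> 12 lines: nxyc ziyr gquqc pwq dlawp atzb yqpr dkrp xzhiq aekyl nkhur hmr
Hunk 2: at line 7 remove [xzhiq] add [pzhar,enf,lnx] -> 14 lines: nxyc ziyr gquqc pwq dlawp atzb yqpr dkrp pzhar enf lnx aekyl nkhur hmr
Hunk 3: at line 10 remove [aekyl] add [ryhop,akh,jnsnr] -> 16 lines: nxyc ziyr gquqc pwq dlawp atzb yqpr dkrp pzhar enf lnx ryhop akh jnsnr nkhur hmr
Hunk 4: at line 5 remove [atzb,yqpr,dkrp] add [nscv,fmitl,nouud] -> 16 lines: nxyc ziyr gquqc pwq dlawp nscv fmitl nouud pzhar enf lnx ryhop akh jnsnr nkhur hmr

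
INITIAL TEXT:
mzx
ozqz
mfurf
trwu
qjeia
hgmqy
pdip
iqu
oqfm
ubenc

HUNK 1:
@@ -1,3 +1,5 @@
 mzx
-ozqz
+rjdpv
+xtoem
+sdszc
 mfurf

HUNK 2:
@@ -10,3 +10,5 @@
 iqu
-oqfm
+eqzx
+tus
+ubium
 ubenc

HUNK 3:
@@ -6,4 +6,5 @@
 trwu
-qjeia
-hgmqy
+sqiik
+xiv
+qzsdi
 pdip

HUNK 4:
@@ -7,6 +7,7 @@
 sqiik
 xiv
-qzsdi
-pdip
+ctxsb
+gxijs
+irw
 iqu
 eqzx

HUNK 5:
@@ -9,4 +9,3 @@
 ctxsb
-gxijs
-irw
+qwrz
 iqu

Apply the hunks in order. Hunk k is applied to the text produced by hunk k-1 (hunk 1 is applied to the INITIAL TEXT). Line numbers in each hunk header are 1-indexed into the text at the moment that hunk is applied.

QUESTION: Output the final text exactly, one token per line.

Hunk 1: at line 1 remove [ozqz] add [rjdpv,xtoem,sdszc] -> 12 lines: mzx rjdpv xtoem sdszc mfurf trwu qjeia hgmqy pdip iqu oqfm ubenc
Hunk 2: at line 10 remove [oqfm] add [eqzx,tus,ubium] -> 14 lines: mzx rjdpv xtoem sdszc mfurf trwu qjeia hgmqy pdip iqu eqzx tus ubium ubenc
Hunk 3: at line 6 remove [qjeia,hgmqy] add [sqiik,xiv,qzsdi] -> 15 lines: mzx rjdpv xtoem sdszc mfurf trwu sqiik xiv qzsdi pdip iqu eqzx tus ubium ubenc
Hunk 4: at line 7 remove [qzsdi,pdip] add [ctxsb,gxijs,irw] -> 16 lines: mzx rjdpv xtoem sdszc mfurf trwu sqiik xiv ctxsb gxijs irw iqu eqzx tus ubium ubenc
Hunk 5: at line 9 remove [gxijs,irw] add [qwrz] -> 15 lines: mzx rjdpv xtoem sdszc mfurf trwu sqiik xiv ctxsb qwrz iqu eqzx tus ubium ubenc

Answer: mzx
rjdpv
xtoem
sdszc
mfurf
trwu
sqiik
xiv
ctxsb
qwrz
iqu
eqzx
tus
ubium
ubenc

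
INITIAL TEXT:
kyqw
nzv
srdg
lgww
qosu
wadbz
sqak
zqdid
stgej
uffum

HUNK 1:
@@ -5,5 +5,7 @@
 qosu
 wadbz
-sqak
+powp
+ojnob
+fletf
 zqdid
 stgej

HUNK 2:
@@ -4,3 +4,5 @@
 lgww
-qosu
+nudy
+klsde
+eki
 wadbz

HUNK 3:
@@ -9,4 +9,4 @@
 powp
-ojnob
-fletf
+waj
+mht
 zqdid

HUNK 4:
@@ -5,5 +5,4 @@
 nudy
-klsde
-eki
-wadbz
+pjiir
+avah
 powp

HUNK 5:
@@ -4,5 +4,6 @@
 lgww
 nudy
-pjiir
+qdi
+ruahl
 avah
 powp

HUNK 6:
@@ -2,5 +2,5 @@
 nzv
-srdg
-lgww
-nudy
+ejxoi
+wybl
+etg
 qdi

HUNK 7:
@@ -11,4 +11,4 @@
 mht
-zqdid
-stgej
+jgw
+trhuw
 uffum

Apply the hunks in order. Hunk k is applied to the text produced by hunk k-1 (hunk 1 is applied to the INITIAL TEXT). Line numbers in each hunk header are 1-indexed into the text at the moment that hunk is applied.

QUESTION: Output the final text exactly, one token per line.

Answer: kyqw
nzv
ejxoi
wybl
etg
qdi
ruahl
avah
powp
waj
mht
jgw
trhuw
uffum

Derivation:
Hunk 1: at line 5 remove [sqak] add [powp,ojnob,fletf] -> 12 lines: kyqw nzv srdg lgww qosu wadbz powp ojnob fletf zqdid stgej uffum
Hunk 2: at line 4 remove [qosu] add [nudy,klsde,eki] -> 14 lines: kyqw nzv srdg lgww nudy klsde eki wadbz powp ojnob fletf zqdid stgej uffum
Hunk 3: at line 9 remove [ojnob,fletf] add [waj,mht] -> 14 lines: kyqw nzv srdg lgww nudy klsde eki wadbz powp waj mht zqdid stgej uffum
Hunk 4: at line 5 remove [klsde,eki,wadbz] add [pjiir,avah] -> 13 lines: kyqw nzv srdg lgww nudy pjiir avah powp waj mht zqdid stgej uffum
Hunk 5: at line 4 remove [pjiir] add [qdi,ruahl] -> 14 lines: kyqw nzv srdg lgww nudy qdi ruahl avah powp waj mht zqdid stgej uffum
Hunk 6: at line 2 remove [srdg,lgww,nudy] add [ejxoi,wybl,etg] -> 14 lines: kyqw nzv ejxoi wybl etg qdi ruahl avah powp waj mht zqdid stgej uffum
Hunk 7: at line 11 remove [zqdid,stgej] add [jgw,trhuw] -> 14 lines: kyqw nzv ejxoi wybl etg qdi ruahl avah powp waj mht jgw trhuw uffum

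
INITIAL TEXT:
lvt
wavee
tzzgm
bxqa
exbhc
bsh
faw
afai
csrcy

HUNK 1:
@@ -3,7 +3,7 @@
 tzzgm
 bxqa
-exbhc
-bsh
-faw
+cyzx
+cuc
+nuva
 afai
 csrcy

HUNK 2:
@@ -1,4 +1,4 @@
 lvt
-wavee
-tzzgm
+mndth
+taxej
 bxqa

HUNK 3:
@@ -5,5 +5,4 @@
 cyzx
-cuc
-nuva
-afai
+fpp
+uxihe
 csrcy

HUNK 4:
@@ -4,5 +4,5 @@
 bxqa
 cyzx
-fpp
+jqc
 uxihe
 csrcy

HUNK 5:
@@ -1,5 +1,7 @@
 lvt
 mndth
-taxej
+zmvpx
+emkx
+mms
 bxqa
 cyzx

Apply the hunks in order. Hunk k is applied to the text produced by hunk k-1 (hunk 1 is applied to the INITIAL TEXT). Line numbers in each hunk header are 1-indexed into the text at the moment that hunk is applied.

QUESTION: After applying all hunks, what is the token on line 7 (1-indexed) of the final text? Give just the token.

Answer: cyzx

Derivation:
Hunk 1: at line 3 remove [exbhc,bsh,faw] add [cyzx,cuc,nuva] -> 9 lines: lvt wavee tzzgm bxqa cyzx cuc nuva afai csrcy
Hunk 2: at line 1 remove [wavee,tzzgm] add [mndth,taxej] -> 9 lines: lvt mndth taxej bxqa cyzx cuc nuva afai csrcy
Hunk 3: at line 5 remove [cuc,nuva,afai] add [fpp,uxihe] -> 8 lines: lvt mndth taxej bxqa cyzx fpp uxihe csrcy
Hunk 4: at line 4 remove [fpp] add [jqc] -> 8 lines: lvt mndth taxej bxqa cyzx jqc uxihe csrcy
Hunk 5: at line 1 remove [taxej] add [zmvpx,emkx,mms] -> 10 lines: lvt mndth zmvpx emkx mms bxqa cyzx jqc uxihe csrcy
Final line 7: cyzx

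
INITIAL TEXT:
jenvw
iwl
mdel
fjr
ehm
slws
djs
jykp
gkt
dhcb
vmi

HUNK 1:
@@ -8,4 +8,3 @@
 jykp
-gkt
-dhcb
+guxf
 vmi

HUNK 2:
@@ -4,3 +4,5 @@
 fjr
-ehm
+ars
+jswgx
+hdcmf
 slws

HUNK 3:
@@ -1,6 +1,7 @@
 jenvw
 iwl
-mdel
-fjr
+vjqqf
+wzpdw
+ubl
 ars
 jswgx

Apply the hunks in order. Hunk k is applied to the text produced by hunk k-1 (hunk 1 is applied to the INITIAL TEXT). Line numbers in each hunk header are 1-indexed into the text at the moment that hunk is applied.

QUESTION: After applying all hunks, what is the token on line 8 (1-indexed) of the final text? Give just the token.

Answer: hdcmf

Derivation:
Hunk 1: at line 8 remove [gkt,dhcb] add [guxf] -> 10 lines: jenvw iwl mdel fjr ehm slws djs jykp guxf vmi
Hunk 2: at line 4 remove [ehm] add [ars,jswgx,hdcmf] -> 12 lines: jenvw iwl mdel fjr ars jswgx hdcmf slws djs jykp guxf vmi
Hunk 3: at line 1 remove [mdel,fjr] add [vjqqf,wzpdw,ubl] -> 13 lines: jenvw iwl vjqqf wzpdw ubl ars jswgx hdcmf slws djs jykp guxf vmi
Final line 8: hdcmf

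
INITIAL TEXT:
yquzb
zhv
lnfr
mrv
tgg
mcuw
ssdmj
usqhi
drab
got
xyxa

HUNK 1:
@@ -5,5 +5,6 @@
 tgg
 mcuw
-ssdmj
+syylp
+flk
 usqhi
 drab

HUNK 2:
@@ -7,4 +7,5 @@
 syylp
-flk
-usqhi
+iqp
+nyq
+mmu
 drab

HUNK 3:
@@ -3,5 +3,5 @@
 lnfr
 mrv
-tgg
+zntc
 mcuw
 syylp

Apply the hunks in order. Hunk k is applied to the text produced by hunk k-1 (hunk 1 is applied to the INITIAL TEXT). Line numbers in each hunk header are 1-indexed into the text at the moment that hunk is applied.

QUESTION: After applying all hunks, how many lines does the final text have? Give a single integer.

Answer: 13

Derivation:
Hunk 1: at line 5 remove [ssdmj] add [syylp,flk] -> 12 lines: yquzb zhv lnfr mrv tgg mcuw syylp flk usqhi drab got xyxa
Hunk 2: at line 7 remove [flk,usqhi] add [iqp,nyq,mmu] -> 13 lines: yquzb zhv lnfr mrv tgg mcuw syylp iqp nyq mmu drab got xyxa
Hunk 3: at line 3 remove [tgg] add [zntc] -> 13 lines: yquzb zhv lnfr mrv zntc mcuw syylp iqp nyq mmu drab got xyxa
Final line count: 13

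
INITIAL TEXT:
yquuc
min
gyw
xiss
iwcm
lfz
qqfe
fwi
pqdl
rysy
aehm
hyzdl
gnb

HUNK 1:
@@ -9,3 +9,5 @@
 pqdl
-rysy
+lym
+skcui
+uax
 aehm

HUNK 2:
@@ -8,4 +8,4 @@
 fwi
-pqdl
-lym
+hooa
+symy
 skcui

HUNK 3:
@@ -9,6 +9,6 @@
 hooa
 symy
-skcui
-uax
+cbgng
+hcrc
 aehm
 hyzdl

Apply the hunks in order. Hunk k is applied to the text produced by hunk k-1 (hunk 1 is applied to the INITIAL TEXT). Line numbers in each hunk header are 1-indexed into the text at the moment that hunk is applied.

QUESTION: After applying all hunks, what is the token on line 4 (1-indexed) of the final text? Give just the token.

Answer: xiss

Derivation:
Hunk 1: at line 9 remove [rysy] add [lym,skcui,uax] -> 15 lines: yquuc min gyw xiss iwcm lfz qqfe fwi pqdl lym skcui uax aehm hyzdl gnb
Hunk 2: at line 8 remove [pqdl,lym] add [hooa,symy] -> 15 lines: yquuc min gyw xiss iwcm lfz qqfe fwi hooa symy skcui uax aehm hyzdl gnb
Hunk 3: at line 9 remove [skcui,uax] add [cbgng,hcrc] -> 15 lines: yquuc min gyw xiss iwcm lfz qqfe fwi hooa symy cbgng hcrc aehm hyzdl gnb
Final line 4: xiss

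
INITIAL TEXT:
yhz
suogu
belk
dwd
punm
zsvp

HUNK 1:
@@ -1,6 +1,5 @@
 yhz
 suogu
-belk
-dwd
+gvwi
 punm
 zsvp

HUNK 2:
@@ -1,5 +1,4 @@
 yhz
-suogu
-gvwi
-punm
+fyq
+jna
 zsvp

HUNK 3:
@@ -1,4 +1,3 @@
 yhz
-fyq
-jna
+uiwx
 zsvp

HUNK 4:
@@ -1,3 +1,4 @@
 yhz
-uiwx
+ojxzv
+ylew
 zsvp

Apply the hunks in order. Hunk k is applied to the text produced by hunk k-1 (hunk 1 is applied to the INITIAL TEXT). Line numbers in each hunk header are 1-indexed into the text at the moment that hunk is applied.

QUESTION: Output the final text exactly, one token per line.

Hunk 1: at line 1 remove [belk,dwd] add [gvwi] -> 5 lines: yhz suogu gvwi punm zsvp
Hunk 2: at line 1 remove [suogu,gvwi,punm] add [fyq,jna] -> 4 lines: yhz fyq jna zsvp
Hunk 3: at line 1 remove [fyq,jna] add [uiwx] -> 3 lines: yhz uiwx zsvp
Hunk 4: at line 1 remove [uiwx] add [ojxzv,ylew] -> 4 lines: yhz ojxzv ylew zsvp

Answer: yhz
ojxzv
ylew
zsvp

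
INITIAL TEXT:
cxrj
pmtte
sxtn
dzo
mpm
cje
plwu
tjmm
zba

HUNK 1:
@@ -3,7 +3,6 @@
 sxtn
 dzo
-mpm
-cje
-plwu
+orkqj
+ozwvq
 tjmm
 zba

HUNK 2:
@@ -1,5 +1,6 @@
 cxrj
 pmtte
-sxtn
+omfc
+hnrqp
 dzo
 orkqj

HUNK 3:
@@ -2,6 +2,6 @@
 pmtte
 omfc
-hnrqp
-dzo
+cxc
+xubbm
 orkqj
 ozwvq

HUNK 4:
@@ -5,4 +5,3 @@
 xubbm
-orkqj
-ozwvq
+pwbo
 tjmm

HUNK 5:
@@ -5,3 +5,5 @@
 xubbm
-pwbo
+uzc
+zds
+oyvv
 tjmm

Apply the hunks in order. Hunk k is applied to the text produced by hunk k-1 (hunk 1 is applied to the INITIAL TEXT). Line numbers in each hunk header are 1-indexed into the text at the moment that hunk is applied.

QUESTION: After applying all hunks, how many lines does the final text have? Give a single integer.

Answer: 10

Derivation:
Hunk 1: at line 3 remove [mpm,cje,plwu] add [orkqj,ozwvq] -> 8 lines: cxrj pmtte sxtn dzo orkqj ozwvq tjmm zba
Hunk 2: at line 1 remove [sxtn] add [omfc,hnrqp] -> 9 lines: cxrj pmtte omfc hnrqp dzo orkqj ozwvq tjmm zba
Hunk 3: at line 2 remove [hnrqp,dzo] add [cxc,xubbm] -> 9 lines: cxrj pmtte omfc cxc xubbm orkqj ozwvq tjmm zba
Hunk 4: at line 5 remove [orkqj,ozwvq] add [pwbo] -> 8 lines: cxrj pmtte omfc cxc xubbm pwbo tjmm zba
Hunk 5: at line 5 remove [pwbo] add [uzc,zds,oyvv] -> 10 lines: cxrj pmtte omfc cxc xubbm uzc zds oyvv tjmm zba
Final line count: 10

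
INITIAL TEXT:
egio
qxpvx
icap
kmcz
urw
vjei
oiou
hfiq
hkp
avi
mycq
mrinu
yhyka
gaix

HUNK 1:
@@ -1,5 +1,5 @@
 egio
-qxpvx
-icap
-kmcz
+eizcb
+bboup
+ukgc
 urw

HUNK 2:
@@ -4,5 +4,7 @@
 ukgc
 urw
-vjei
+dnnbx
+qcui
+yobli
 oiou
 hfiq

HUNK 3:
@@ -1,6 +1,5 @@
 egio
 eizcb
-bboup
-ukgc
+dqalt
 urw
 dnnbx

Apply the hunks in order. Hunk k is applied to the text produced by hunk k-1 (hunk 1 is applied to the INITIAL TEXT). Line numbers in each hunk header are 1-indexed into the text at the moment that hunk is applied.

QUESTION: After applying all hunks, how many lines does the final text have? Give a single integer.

Answer: 15

Derivation:
Hunk 1: at line 1 remove [qxpvx,icap,kmcz] add [eizcb,bboup,ukgc] -> 14 lines: egio eizcb bboup ukgc urw vjei oiou hfiq hkp avi mycq mrinu yhyka gaix
Hunk 2: at line 4 remove [vjei] add [dnnbx,qcui,yobli] -> 16 lines: egio eizcb bboup ukgc urw dnnbx qcui yobli oiou hfiq hkp avi mycq mrinu yhyka gaix
Hunk 3: at line 1 remove [bboup,ukgc] add [dqalt] -> 15 lines: egio eizcb dqalt urw dnnbx qcui yobli oiou hfiq hkp avi mycq mrinu yhyka gaix
Final line count: 15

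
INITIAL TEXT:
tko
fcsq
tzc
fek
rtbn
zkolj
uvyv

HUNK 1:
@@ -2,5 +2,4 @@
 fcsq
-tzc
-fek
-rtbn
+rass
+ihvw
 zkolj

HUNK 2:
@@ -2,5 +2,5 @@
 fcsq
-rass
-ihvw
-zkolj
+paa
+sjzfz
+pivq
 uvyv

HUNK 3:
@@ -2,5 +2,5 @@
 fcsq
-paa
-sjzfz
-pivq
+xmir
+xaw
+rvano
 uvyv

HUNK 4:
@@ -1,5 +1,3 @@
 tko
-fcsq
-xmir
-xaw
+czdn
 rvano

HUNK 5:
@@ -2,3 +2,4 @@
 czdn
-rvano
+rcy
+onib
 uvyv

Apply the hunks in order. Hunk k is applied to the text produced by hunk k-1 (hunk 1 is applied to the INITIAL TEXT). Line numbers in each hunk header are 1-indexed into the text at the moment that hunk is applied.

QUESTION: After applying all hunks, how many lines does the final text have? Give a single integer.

Answer: 5

Derivation:
Hunk 1: at line 2 remove [tzc,fek,rtbn] add [rass,ihvw] -> 6 lines: tko fcsq rass ihvw zkolj uvyv
Hunk 2: at line 2 remove [rass,ihvw,zkolj] add [paa,sjzfz,pivq] -> 6 lines: tko fcsq paa sjzfz pivq uvyv
Hunk 3: at line 2 remove [paa,sjzfz,pivq] add [xmir,xaw,rvano] -> 6 lines: tko fcsq xmir xaw rvano uvyv
Hunk 4: at line 1 remove [fcsq,xmir,xaw] add [czdn] -> 4 lines: tko czdn rvano uvyv
Hunk 5: at line 2 remove [rvano] add [rcy,onib] -> 5 lines: tko czdn rcy onib uvyv
Final line count: 5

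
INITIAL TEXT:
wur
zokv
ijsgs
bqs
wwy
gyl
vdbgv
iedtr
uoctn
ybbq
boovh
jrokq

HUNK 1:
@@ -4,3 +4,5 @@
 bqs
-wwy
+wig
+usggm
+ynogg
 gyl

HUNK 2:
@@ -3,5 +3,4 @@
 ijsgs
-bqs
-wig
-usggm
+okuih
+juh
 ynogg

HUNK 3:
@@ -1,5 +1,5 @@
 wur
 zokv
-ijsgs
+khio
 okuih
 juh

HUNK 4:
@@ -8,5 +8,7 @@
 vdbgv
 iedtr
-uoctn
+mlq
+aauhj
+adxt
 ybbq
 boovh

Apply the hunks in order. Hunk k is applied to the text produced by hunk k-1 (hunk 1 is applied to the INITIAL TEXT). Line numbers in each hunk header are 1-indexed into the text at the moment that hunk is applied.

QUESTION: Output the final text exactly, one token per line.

Hunk 1: at line 4 remove [wwy] add [wig,usggm,ynogg] -> 14 lines: wur zokv ijsgs bqs wig usggm ynogg gyl vdbgv iedtr uoctn ybbq boovh jrokq
Hunk 2: at line 3 remove [bqs,wig,usggm] add [okuih,juh] -> 13 lines: wur zokv ijsgs okuih juh ynogg gyl vdbgv iedtr uoctn ybbq boovh jrokq
Hunk 3: at line 1 remove [ijsgs] add [khio] -> 13 lines: wur zokv khio okuih juh ynogg gyl vdbgv iedtr uoctn ybbq boovh jrokq
Hunk 4: at line 8 remove [uoctn] add [mlq,aauhj,adxt] -> 15 lines: wur zokv khio okuih juh ynogg gyl vdbgv iedtr mlq aauhj adxt ybbq boovh jrokq

Answer: wur
zokv
khio
okuih
juh
ynogg
gyl
vdbgv
iedtr
mlq
aauhj
adxt
ybbq
boovh
jrokq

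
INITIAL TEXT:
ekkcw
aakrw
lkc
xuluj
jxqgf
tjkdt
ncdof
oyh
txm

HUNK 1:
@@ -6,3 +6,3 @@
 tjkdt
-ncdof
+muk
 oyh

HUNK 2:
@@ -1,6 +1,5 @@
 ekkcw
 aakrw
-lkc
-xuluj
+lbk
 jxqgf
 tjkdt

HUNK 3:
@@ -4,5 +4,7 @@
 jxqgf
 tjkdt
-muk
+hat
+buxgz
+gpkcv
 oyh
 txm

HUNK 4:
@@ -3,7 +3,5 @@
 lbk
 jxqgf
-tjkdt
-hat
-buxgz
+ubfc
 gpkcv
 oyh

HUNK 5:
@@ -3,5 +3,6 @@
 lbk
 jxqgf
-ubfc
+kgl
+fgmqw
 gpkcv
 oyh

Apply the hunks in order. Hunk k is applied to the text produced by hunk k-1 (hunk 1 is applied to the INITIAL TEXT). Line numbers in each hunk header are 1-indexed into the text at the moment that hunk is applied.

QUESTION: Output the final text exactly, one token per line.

Hunk 1: at line 6 remove [ncdof] add [muk] -> 9 lines: ekkcw aakrw lkc xuluj jxqgf tjkdt muk oyh txm
Hunk 2: at line 1 remove [lkc,xuluj] add [lbk] -> 8 lines: ekkcw aakrw lbk jxqgf tjkdt muk oyh txm
Hunk 3: at line 4 remove [muk] add [hat,buxgz,gpkcv] -> 10 lines: ekkcw aakrw lbk jxqgf tjkdt hat buxgz gpkcv oyh txm
Hunk 4: at line 3 remove [tjkdt,hat,buxgz] add [ubfc] -> 8 lines: ekkcw aakrw lbk jxqgf ubfc gpkcv oyh txm
Hunk 5: at line 3 remove [ubfc] add [kgl,fgmqw] -> 9 lines: ekkcw aakrw lbk jxqgf kgl fgmqw gpkcv oyh txm

Answer: ekkcw
aakrw
lbk
jxqgf
kgl
fgmqw
gpkcv
oyh
txm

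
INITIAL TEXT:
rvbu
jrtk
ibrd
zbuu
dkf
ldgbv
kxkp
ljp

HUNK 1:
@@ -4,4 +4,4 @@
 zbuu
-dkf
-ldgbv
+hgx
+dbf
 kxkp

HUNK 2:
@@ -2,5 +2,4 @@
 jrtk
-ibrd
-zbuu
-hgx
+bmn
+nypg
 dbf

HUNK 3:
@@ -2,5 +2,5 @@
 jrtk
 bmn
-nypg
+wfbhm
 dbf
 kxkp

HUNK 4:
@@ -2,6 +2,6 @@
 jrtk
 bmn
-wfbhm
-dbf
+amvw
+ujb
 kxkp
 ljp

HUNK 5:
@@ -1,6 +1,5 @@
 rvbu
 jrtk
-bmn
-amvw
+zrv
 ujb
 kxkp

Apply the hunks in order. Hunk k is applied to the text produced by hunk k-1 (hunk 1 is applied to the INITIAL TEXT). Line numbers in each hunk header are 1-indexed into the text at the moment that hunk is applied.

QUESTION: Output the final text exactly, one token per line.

Hunk 1: at line 4 remove [dkf,ldgbv] add [hgx,dbf] -> 8 lines: rvbu jrtk ibrd zbuu hgx dbf kxkp ljp
Hunk 2: at line 2 remove [ibrd,zbuu,hgx] add [bmn,nypg] -> 7 lines: rvbu jrtk bmn nypg dbf kxkp ljp
Hunk 3: at line 2 remove [nypg] add [wfbhm] -> 7 lines: rvbu jrtk bmn wfbhm dbf kxkp ljp
Hunk 4: at line 2 remove [wfbhm,dbf] add [amvw,ujb] -> 7 lines: rvbu jrtk bmn amvw ujb kxkp ljp
Hunk 5: at line 1 remove [bmn,amvw] add [zrv] -> 6 lines: rvbu jrtk zrv ujb kxkp ljp

Answer: rvbu
jrtk
zrv
ujb
kxkp
ljp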